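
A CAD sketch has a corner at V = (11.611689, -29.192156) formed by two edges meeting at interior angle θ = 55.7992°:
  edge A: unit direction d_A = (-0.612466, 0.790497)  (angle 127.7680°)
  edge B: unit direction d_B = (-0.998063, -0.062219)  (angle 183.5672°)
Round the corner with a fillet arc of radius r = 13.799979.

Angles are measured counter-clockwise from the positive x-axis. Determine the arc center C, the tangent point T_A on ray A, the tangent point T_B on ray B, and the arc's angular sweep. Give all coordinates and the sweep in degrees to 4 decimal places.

bisector direction at 155.6676° = (-0.911170,0.412030)
center distance |VC| = r/sin(θ/2) = 13.799979/sin(27.8996°) = 29.491946
C = V + |VC|·bis = (-15.2605,-17.0406)
T_A = V + ((C−V)·d_A)·d_A = V + 26.0641·d_A = (-4.3517,-8.5886)
T_B = V + ((C−V)·d_B)·d_B = V + 26.0641·d_B = (-14.4019,-30.8138)
sweep = 180° − θ = 124.2008°

center=(-15.2605,-17.0406) T_A=(-4.3517,-8.5886) T_B=(-14.4019,-30.8138) sweep=124.2008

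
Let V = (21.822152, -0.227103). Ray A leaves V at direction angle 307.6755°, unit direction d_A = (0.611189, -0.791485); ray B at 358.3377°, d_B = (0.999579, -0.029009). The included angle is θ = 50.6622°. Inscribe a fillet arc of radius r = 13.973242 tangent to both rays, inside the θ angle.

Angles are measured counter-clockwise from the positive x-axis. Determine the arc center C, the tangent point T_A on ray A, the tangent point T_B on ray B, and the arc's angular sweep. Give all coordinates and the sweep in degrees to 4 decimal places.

center=(50.9235,-15.0508) T_A=(39.8639,-23.5911) T_B=(51.3289,-1.0834) sweep=129.3378

bisector direction at 333.0066° = (0.891059,-0.453888)
center distance |VC| = r/sin(θ/2) = 13.973242/sin(25.3311°) = 32.659320
C = V + |VC|·bis = (50.9235,-15.0508)
T_A = V + ((C−V)·d_A)·d_A = V + 29.5191·d_A = (39.8639,-23.5911)
T_B = V + ((C−V)·d_B)·d_B = V + 29.5191·d_B = (51.3289,-1.0834)
sweep = 180° − θ = 129.3378°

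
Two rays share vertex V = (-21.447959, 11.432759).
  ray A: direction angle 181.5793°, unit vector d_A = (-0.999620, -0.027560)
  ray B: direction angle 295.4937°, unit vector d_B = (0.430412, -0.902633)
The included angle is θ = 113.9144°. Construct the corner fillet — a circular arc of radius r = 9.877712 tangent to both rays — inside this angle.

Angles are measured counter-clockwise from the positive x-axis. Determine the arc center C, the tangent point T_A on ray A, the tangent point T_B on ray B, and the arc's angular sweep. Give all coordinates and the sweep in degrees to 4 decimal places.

bisector direction at 238.5365° = (-0.521955,-0.852973)
center distance |VC| = r/sin(θ/2) = 9.877712/sin(56.9572°) = 11.783541
C = V + |VC|·bis = (-27.5984,1.3817)
T_A = V + ((C−V)·d_A)·d_A = V + 6.4252·d_A = (-27.8707,11.2557)
T_B = V + ((C−V)·d_B)·d_B = V + 6.4252·d_B = (-18.6825,5.6332)
sweep = 180° − θ = 66.0856°

center=(-27.5984,1.3817) T_A=(-27.8707,11.2557) T_B=(-18.6825,5.6332) sweep=66.0856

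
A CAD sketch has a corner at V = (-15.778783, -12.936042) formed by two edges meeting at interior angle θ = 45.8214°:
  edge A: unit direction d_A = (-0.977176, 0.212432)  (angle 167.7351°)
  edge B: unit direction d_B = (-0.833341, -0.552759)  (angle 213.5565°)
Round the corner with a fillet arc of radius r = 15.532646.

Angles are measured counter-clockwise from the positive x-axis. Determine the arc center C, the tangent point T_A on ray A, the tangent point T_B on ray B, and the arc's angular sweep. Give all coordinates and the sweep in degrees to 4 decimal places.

center=(-54.9914,-20.3069) T_A=(-51.6917,-5.1288) T_B=(-46.4055,-33.2509) sweep=134.1786

bisector direction at 190.6458° = (-0.982788,-0.184737)
center distance |VC| = r/sin(θ/2) = 15.532646/sin(22.9107°) = 39.899323
C = V + |VC|·bis = (-54.9914,-20.3069)
T_A = V + ((C−V)·d_A)·d_A = V + 36.7518·d_A = (-51.6917,-5.1288)
T_B = V + ((C−V)·d_B)·d_B = V + 36.7518·d_B = (-46.4055,-33.2509)
sweep = 180° − θ = 134.1786°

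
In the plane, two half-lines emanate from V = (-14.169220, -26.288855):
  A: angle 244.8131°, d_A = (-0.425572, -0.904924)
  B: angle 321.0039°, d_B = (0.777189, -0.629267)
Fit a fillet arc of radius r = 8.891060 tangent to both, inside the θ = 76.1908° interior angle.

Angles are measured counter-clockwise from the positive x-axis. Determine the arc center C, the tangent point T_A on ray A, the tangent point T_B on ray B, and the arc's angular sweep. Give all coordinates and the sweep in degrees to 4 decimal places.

center=(-10.9499,-40.3355) T_A=(-18.9957,-36.5517) T_B=(-5.3551,-33.4254) sweep=103.8092

bisector direction at 282.9085° = (0.223395,-0.974728)
center distance |VC| = r/sin(θ/2) = 8.891060/sin(38.0954°) = 14.410784
C = V + |VC|·bis = (-10.9499,-40.3355)
T_A = V + ((C−V)·d_A)·d_A = V + 11.3411·d_A = (-18.9957,-36.5517)
T_B = V + ((C−V)·d_B)·d_B = V + 11.3411·d_B = (-5.3551,-33.4254)
sweep = 180° − θ = 103.8092°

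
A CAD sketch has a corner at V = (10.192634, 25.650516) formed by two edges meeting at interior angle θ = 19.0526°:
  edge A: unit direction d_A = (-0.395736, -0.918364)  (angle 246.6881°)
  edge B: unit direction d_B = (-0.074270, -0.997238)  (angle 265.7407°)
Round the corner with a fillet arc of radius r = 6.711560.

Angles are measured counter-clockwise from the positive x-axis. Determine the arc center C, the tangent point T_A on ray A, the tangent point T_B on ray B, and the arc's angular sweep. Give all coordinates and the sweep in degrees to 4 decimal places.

center=(0.5292,-13.7345) T_A=(-5.6344,-11.0785) T_B=(7.2223,-14.2329) sweep=160.9474

bisector direction at 256.2144° = (-0.238289,-0.971194)
center distance |VC| = r/sin(θ/2) = 6.711560/sin(9.5263°) = 40.553155
C = V + |VC|·bis = (0.5292,-13.7345)
T_A = V + ((C−V)·d_A)·d_A = V + 39.9939·d_A = (-5.6344,-11.0785)
T_B = V + ((C−V)·d_B)·d_B = V + 39.9939·d_B = (7.2223,-14.2329)
sweep = 180° − θ = 160.9474°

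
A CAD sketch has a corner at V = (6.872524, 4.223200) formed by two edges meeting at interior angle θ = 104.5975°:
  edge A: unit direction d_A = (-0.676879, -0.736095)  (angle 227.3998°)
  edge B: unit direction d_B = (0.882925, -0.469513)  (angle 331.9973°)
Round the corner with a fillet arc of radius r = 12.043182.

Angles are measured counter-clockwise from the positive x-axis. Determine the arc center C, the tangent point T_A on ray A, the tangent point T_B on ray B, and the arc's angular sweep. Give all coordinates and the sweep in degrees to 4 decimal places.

bisector direction at 279.6986° = (0.168464,-0.985708)
center distance |VC| = r/sin(θ/2) = 12.043182/sin(52.2987°) = 15.221217
C = V + |VC|·bis = (9.4368,-10.7805)
T_A = V + ((C−V)·d_A)·d_A = V + 9.3084·d_A = (0.5718,-2.6287)
T_B = V + ((C−V)·d_B)·d_B = V + 9.3084·d_B = (15.0912,-0.1472)
sweep = 180° − θ = 75.4025°

center=(9.4368,-10.7805) T_A=(0.5718,-2.6287) T_B=(15.0912,-0.1472) sweep=75.4025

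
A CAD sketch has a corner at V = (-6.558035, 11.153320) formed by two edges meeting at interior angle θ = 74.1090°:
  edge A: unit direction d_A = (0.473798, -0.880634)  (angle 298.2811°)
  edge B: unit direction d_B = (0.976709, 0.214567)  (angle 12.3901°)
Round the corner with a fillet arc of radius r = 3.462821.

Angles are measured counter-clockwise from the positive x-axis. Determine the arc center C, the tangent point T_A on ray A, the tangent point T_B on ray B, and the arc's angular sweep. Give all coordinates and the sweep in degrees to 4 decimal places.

center=(-1.3356,8.7552) T_A=(-4.3851,7.1145) T_B=(-2.0786,12.1374) sweep=105.8910

bisector direction at 335.3356° = (0.908768,-0.417303)
center distance |VC| = r/sin(θ/2) = 3.462821/sin(37.0545°) = 5.746711
C = V + |VC|·bis = (-1.3356,8.7552)
T_A = V + ((C−V)·d_A)·d_A = V + 4.5862·d_A = (-4.3851,7.1145)
T_B = V + ((C−V)·d_B)·d_B = V + 4.5862·d_B = (-2.0786,12.1374)
sweep = 180° − θ = 105.8910°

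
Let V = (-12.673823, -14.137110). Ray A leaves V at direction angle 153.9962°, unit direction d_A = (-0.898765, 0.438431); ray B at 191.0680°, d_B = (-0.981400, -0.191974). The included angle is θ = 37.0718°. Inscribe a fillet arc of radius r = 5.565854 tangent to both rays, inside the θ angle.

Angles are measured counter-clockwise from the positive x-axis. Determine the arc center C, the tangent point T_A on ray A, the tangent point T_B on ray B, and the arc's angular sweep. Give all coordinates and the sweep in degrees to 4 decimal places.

center=(-30.0336,-11.8615) T_A=(-27.5933,-6.8592) T_B=(-28.9651,-17.3239) sweep=142.9282

bisector direction at 172.5321° = (-0.991518,0.129971)
center distance |VC| = r/sin(θ/2) = 5.565854/sin(18.5359°) = 17.508258
C = V + |VC|·bis = (-30.0336,-11.8615)
T_A = V + ((C−V)·d_A)·d_A = V + 16.6000·d_A = (-27.5933,-6.8592)
T_B = V + ((C−V)·d_B)·d_B = V + 16.6000·d_B = (-28.9651,-17.3239)
sweep = 180° − θ = 142.9282°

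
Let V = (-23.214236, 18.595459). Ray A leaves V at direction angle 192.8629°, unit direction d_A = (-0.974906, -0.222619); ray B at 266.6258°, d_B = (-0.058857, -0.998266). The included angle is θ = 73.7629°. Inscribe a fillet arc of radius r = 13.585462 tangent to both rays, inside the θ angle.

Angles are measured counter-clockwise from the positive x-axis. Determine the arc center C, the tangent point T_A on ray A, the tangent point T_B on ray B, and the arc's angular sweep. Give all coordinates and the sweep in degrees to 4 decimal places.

center=(-37.8418,1.3201) T_A=(-40.8662,14.5646) T_B=(-24.2799,0.5205) sweep=106.2371

bisector direction at 229.7443° = (-0.646199,-0.763169)
center distance |VC| = r/sin(θ/2) = 13.585462/sin(36.8815°) = 22.636352
C = V + |VC|·bis = (-37.8418,1.3201)
T_A = V + ((C−V)·d_A)·d_A = V + 18.1063·d_A = (-40.8662,14.5646)
T_B = V + ((C−V)·d_B)·d_B = V + 18.1063·d_B = (-24.2799,0.5205)
sweep = 180° − θ = 106.2371°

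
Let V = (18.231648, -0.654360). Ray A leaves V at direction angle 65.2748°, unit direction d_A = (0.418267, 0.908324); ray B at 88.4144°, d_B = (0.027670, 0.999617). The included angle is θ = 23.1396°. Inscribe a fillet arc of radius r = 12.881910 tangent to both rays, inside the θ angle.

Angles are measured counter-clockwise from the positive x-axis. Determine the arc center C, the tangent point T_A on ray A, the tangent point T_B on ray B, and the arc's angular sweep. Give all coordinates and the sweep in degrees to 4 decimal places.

bisector direction at 76.8446° = (0.227593,0.973756)
center distance |VC| = r/sin(θ/2) = 12.881910/sin(11.5698°) = 64.229204
C = V + |VC|·bis = (32.8498,61.8892)
T_A = V + ((C−V)·d_A)·d_A = V + 62.9241·d_A = (44.5507,56.5012)
T_B = V + ((C−V)·d_B)·d_B = V + 62.9241·d_B = (19.9728,62.2457)
sweep = 180° − θ = 156.8604°

center=(32.8498,61.8892) T_A=(44.5507,56.5012) T_B=(19.9728,62.2457) sweep=156.8604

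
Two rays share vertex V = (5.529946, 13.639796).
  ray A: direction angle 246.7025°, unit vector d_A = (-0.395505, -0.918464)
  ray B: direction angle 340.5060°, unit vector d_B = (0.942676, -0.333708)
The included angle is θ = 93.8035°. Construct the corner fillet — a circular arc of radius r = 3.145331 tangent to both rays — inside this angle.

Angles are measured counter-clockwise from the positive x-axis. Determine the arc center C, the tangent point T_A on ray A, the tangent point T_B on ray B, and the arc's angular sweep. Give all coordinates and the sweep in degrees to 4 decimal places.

bisector direction at 293.6042° = (0.400417,-0.916333)
center distance |VC| = r/sin(θ/2) = 3.145331/sin(46.9017°) = 4.307592
C = V + |VC|·bis = (7.2548,9.6926)
T_A = V + ((C−V)·d_A)·d_A = V + 2.9432·d_A = (4.3659,10.9366)
T_B = V + ((C−V)·d_B)·d_B = V + 2.9432·d_B = (8.3044,12.6576)
sweep = 180° − θ = 86.1965°

center=(7.2548,9.6926) T_A=(4.3659,10.9366) T_B=(8.3044,12.6576) sweep=86.1965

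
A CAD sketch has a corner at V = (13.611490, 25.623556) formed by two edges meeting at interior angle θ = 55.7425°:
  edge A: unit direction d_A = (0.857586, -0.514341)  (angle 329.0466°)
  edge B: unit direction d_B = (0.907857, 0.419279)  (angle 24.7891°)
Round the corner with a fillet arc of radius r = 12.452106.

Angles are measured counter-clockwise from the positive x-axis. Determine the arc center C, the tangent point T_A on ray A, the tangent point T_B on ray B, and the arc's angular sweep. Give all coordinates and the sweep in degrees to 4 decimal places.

center=(40.2093,24.1914) T_A=(33.8046,13.5126) T_B=(34.9884,35.4961) sweep=124.2575

bisector direction at 356.9179° = (0.998553,-0.053768)
center distance |VC| = r/sin(θ/2) = 12.452106/sin(27.8712°) = 26.636302
C = V + |VC|·bis = (40.2093,24.1914)
T_A = V + ((C−V)·d_A)·d_A = V + 23.5465·d_A = (33.8046,13.5126)
T_B = V + ((C−V)·d_B)·d_B = V + 23.5465·d_B = (34.9884,35.4961)
sweep = 180° − θ = 124.2575°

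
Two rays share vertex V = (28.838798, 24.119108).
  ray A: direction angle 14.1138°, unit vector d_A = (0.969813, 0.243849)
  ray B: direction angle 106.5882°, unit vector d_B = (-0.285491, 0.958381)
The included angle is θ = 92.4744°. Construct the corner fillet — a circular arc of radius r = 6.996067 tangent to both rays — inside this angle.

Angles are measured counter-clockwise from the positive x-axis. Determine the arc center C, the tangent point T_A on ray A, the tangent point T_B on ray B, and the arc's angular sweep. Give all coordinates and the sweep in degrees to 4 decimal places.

center=(33.6308,32.5378) T_A=(35.3368,25.7530) T_B=(26.9259,30.5405) sweep=87.5256

bisector direction at 60.3510° = (0.494685,0.869072)
center distance |VC| = r/sin(θ/2) = 6.996067/sin(46.2372°) = 9.687033
C = V + |VC|·bis = (33.6308,32.5378)
T_A = V + ((C−V)·d_A)·d_A = V + 6.7003·d_A = (35.3368,25.7530)
T_B = V + ((C−V)·d_B)·d_B = V + 6.7003·d_B = (26.9259,30.5405)
sweep = 180° − θ = 87.5256°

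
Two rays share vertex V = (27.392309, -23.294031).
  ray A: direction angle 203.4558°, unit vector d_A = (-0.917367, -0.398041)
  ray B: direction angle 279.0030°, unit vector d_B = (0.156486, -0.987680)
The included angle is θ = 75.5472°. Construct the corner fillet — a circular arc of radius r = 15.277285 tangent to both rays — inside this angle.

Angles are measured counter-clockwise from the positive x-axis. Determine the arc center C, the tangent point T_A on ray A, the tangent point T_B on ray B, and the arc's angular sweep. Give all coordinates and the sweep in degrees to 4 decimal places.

bisector direction at 241.2294° = (-0.481304,-0.876554)
center distance |VC| = r/sin(θ/2) = 15.277285/sin(37.7736°) = 24.940759
C = V + |VC|·bis = (15.3882,-45.1559)
T_A = V + ((C−V)·d_A)·d_A = V + 19.7141·d_A = (9.3072,-31.1411)
T_B = V + ((C−V)·d_B)·d_B = V + 19.7141·d_B = (30.4773,-42.7653)
sweep = 180° − θ = 104.4528°

center=(15.3882,-45.1559) T_A=(9.3072,-31.1411) T_B=(30.4773,-42.7653) sweep=104.4528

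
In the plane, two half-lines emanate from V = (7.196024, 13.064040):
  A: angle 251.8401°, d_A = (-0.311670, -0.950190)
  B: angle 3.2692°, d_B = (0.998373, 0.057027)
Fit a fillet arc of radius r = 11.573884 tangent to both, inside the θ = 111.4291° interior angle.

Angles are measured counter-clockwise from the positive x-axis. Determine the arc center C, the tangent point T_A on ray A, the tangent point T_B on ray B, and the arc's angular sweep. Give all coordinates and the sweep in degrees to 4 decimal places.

center=(15.7341,1.9590) T_A=(4.7367,5.5662) T_B=(15.0740,13.5140) sweep=68.5709

bisector direction at 307.5547° = (0.609518,-0.792772)
center distance |VC| = r/sin(θ/2) = 11.573884/sin(55.7146°) = 14.007873
C = V + |VC|·bis = (15.7341,1.9590)
T_A = V + ((C−V)·d_A)·d_A = V + 7.8909·d_A = (4.7367,5.5662)
T_B = V + ((C−V)·d_B)·d_B = V + 7.8909·d_B = (15.0740,13.5140)
sweep = 180° − θ = 68.5709°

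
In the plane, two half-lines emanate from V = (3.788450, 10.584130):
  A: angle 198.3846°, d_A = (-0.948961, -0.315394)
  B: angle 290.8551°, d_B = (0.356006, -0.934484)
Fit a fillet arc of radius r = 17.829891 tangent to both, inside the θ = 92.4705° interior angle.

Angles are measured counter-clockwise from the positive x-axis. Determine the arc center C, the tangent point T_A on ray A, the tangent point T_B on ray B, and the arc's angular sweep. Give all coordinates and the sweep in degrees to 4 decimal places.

center=(-6.7937,-11.7218) T_A=(-12.4171,5.1981) T_B=(9.8680,-5.3742) sweep=87.5295

bisector direction at 244.6199° = (-0.428622,-0.903484)
center distance |VC| = r/sin(θ/2) = 17.829891/sin(46.2353°) = 24.688782
C = V + |VC|·bis = (-6.7937,-11.7218)
T_A = V + ((C−V)·d_A)·d_A = V + 17.0772·d_A = (-12.4171,5.1981)
T_B = V + ((C−V)·d_B)·d_B = V + 17.0772·d_B = (9.8680,-5.3742)
sweep = 180° − θ = 87.5295°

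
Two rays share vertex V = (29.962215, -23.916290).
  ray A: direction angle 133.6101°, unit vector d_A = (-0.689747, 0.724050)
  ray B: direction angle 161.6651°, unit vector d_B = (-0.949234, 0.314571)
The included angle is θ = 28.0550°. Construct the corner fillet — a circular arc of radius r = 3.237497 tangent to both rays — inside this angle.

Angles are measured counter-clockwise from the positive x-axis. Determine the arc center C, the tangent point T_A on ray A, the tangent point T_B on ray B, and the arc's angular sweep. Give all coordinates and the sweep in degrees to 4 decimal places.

center=(18.6801,-16.7668) T_A=(21.0242,-14.5338) T_B=(17.6617,-19.8400) sweep=151.9450

bisector direction at 147.6376° = (-0.844679,0.535273)
center distance |VC| = r/sin(θ/2) = 3.237497/sin(14.0275°) = 13.356695
C = V + |VC|·bis = (18.6801,-16.7668)
T_A = V + ((C−V)·d_A)·d_A = V + 12.9584·d_A = (21.0242,-14.5338)
T_B = V + ((C−V)·d_B)·d_B = V + 12.9584·d_B = (17.6617,-19.8400)
sweep = 180° − θ = 151.9450°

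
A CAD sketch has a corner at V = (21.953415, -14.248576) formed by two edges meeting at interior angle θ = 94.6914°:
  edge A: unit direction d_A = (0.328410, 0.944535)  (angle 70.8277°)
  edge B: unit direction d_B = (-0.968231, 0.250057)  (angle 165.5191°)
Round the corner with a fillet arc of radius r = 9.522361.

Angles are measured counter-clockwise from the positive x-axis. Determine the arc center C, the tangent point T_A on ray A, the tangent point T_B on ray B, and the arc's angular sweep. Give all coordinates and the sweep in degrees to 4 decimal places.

center=(15.8403,-2.8350) T_A=(24.8345,-5.9622) T_B=(13.4592,-12.0548) sweep=85.3086

bisector direction at 118.1734° = (-0.472142,0.881523)
center distance |VC| = r/sin(θ/2) = 9.522361/sin(47.3457°) = 12.947573
C = V + |VC|·bis = (15.8403,-2.8350)
T_A = V + ((C−V)·d_A)·d_A = V + 8.7729·d_A = (24.8345,-5.9622)
T_B = V + ((C−V)·d_B)·d_B = V + 8.7729·d_B = (13.4592,-12.0548)
sweep = 180° − θ = 85.3086°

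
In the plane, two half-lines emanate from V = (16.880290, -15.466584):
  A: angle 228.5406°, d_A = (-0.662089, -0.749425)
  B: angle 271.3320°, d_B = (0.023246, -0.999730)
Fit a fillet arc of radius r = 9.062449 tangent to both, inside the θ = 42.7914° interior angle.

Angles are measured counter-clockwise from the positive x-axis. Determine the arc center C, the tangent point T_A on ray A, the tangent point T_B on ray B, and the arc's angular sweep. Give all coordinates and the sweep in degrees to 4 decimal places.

center=(8.3580,-38.8008) T_A=(1.5663,-32.8006) T_B=(17.4180,-38.5901) sweep=137.2086

bisector direction at 249.9363° = (-0.343065,-0.939312)
center distance |VC| = r/sin(θ/2) = 9.062449/sin(21.3957°) = 24.841769
C = V + |VC|·bis = (8.3580,-38.8008)
T_A = V + ((C−V)·d_A)·d_A = V + 23.1298·d_A = (1.5663,-32.8006)
T_B = V + ((C−V)·d_B)·d_B = V + 23.1298·d_B = (17.4180,-38.5901)
sweep = 180° − θ = 137.2086°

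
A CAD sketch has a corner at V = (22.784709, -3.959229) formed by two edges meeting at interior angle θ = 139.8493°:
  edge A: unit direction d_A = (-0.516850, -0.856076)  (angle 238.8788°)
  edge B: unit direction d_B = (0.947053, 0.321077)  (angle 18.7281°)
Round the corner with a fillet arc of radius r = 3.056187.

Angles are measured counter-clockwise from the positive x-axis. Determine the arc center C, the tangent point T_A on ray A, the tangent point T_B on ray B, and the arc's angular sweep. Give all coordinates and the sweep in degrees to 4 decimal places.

bisector direction at 308.8035° = (0.626651,-0.779300)
center distance |VC| = r/sin(θ/2) = 3.056187/sin(69.9246°) = 3.253887
C = V + |VC|·bis = (24.8238,-6.4950)
T_A = V + ((C−V)·d_A)·d_A = V + 1.1169·d_A = (22.2074,-4.9154)
T_B = V + ((C−V)·d_B)·d_B = V + 1.1169·d_B = (23.8425,-3.6006)
sweep = 180° − θ = 40.1507°

center=(24.8238,-6.4950) T_A=(22.2074,-4.9154) T_B=(23.8425,-3.6006) sweep=40.1507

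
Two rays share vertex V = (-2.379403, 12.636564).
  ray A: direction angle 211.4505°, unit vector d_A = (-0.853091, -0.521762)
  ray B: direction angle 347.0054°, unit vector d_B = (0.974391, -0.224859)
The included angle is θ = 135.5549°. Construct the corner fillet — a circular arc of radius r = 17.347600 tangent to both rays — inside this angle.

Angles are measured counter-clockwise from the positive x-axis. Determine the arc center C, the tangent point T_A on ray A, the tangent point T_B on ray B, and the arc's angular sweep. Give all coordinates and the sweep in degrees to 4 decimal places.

bisector direction at 279.2280° = (0.160363,-0.987058)
center distance |VC| = r/sin(θ/2) = 17.347600/sin(67.7775°) = 18.739539
C = V + |VC|·bis = (0.6257,-5.8605)
T_A = V + ((C−V)·d_A)·d_A = V + 7.0874·d_A = (-8.4256,8.9386)
T_B = V + ((C−V)·d_B)·d_B = V + 7.0874·d_B = (4.5265,11.0429)
sweep = 180° − θ = 44.4451°

center=(0.6257,-5.8605) T_A=(-8.4256,8.9386) T_B=(4.5265,11.0429) sweep=44.4451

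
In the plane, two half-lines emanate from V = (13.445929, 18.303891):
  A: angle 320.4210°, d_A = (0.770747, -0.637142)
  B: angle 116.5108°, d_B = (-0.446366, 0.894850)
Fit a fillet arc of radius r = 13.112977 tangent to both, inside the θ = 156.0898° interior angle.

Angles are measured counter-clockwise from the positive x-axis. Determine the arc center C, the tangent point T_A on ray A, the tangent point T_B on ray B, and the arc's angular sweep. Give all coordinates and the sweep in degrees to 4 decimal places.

bisector direction at 38.4659° = (0.782979,0.622049)
center distance |VC| = r/sin(θ/2) = 13.112977/sin(78.0449°) = 13.403700
C = V + |VC|·bis = (23.9407,26.6416)
T_A = V + ((C−V)·d_A)·d_A = V + 2.7765·d_A = (15.5859,16.5349)
T_B = V + ((C−V)·d_B)·d_B = V + 2.7765·d_B = (12.2066,20.7885)
sweep = 180° − θ = 23.9102°

center=(23.9407,26.6416) T_A=(15.5859,16.5349) T_B=(12.2066,20.7885) sweep=23.9102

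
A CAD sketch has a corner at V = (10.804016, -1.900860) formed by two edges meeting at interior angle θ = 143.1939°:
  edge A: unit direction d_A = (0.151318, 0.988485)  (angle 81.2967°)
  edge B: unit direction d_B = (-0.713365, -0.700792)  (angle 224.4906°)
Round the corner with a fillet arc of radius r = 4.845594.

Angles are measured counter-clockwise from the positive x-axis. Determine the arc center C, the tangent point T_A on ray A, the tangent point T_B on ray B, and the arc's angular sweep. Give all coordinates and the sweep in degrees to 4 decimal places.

bisector direction at 152.8937° = (-0.890162,0.455644)
center distance |VC| = r/sin(θ/2) = 4.845594/sin(71.5970°) = 5.106758
C = V + |VC|·bis = (6.2582,0.4260)
T_A = V + ((C−V)·d_A)·d_A = V + 1.6122·d_A = (11.0480,-0.3072)
T_B = V + ((C−V)·d_B)·d_B = V + 1.6122·d_B = (9.6539,-3.0307)
sweep = 180° − θ = 36.8061°

center=(6.2582,0.4260) T_A=(11.0480,-0.3072) T_B=(9.6539,-3.0307) sweep=36.8061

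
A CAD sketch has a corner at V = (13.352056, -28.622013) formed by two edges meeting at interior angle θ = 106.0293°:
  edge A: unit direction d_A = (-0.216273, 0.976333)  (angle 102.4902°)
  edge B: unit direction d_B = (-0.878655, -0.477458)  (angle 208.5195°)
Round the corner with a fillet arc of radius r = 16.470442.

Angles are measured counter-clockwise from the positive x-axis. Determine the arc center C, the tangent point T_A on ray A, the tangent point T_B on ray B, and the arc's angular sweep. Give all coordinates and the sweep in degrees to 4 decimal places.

center=(-5.4114,-20.0729) T_A=(10.6692,-16.5108) T_B=(2.4525,-34.5448) sweep=73.9707

bisector direction at 155.5049° = (-0.909996,0.414616)
center distance |VC| = r/sin(θ/2) = 16.470442/sin(53.0147°) = 20.619256
C = V + |VC|·bis = (-5.4114,-20.0729)
T_A = V + ((C−V)·d_A)·d_A = V + 12.4048·d_A = (10.6692,-16.5108)
T_B = V + ((C−V)·d_B)·d_B = V + 12.4048·d_B = (2.4525,-34.5448)
sweep = 180° − θ = 73.9707°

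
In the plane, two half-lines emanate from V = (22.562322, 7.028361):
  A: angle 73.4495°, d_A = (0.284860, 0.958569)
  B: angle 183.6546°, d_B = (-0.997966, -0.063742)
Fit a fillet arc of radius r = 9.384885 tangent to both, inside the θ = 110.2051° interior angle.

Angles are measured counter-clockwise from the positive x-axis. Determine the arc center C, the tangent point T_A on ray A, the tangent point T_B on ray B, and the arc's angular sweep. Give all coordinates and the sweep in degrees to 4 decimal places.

bisector direction at 128.5521° = (-0.623225,0.782042)
center distance |VC| = r/sin(θ/2) = 9.384885/sin(55.1026°) = 11.442507
C = V + |VC|·bis = (15.4311,15.9769)
T_A = V + ((C−V)·d_A)·d_A = V + 6.5464·d_A = (24.4271,13.3035)
T_B = V + ((C−V)·d_B)·d_B = V + 6.5464·d_B = (16.0293,6.6111)
sweep = 180° − θ = 69.7949°

center=(15.4311,15.9769) T_A=(24.4271,13.3035) T_B=(16.0293,6.6111) sweep=69.7949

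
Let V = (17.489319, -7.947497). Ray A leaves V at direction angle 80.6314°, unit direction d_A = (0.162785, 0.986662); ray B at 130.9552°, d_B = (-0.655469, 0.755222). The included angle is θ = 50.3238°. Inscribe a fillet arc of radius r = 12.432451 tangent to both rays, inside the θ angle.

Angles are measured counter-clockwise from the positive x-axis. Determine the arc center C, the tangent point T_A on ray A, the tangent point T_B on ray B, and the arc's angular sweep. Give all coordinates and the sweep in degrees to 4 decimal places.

bisector direction at 105.7933° = (-0.272168,0.962250)
center distance |VC| = r/sin(θ/2) = 12.432451/sin(25.1619°) = 29.240613
C = V + |VC|·bis = (9.5310,20.1893)
T_A = V + ((C−V)·d_A)·d_A = V + 26.4660·d_A = (21.7976,18.1655)
T_B = V + ((C−V)·d_B)·d_B = V + 26.4660·d_B = (0.1417,12.0402)
sweep = 180° − θ = 129.6762°

center=(9.5310,20.1893) T_A=(21.7976,18.1655) T_B=(0.1417,12.0402) sweep=129.6762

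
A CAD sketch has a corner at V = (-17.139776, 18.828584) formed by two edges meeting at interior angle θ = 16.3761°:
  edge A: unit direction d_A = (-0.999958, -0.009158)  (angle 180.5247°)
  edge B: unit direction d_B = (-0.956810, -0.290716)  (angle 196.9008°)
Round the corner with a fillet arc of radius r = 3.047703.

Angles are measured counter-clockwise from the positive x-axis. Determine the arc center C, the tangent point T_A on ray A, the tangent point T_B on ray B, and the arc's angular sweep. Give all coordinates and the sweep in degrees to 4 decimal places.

center=(-38.2919,15.5870) T_A=(-38.3198,18.6346) T_B=(-37.4058,12.6710) sweep=163.6239

bisector direction at 188.7127° = (-0.988460,-0.151481)
center distance |VC| = r/sin(θ/2) = 3.047703/sin(8.1881°) = 21.399028
C = V + |VC|·bis = (-38.2919,15.5870)
T_A = V + ((C−V)·d_A)·d_A = V + 21.1809·d_A = (-38.3198,18.6346)
T_B = V + ((C−V)·d_B)·d_B = V + 21.1809·d_B = (-37.4058,12.6710)
sweep = 180° − θ = 163.6239°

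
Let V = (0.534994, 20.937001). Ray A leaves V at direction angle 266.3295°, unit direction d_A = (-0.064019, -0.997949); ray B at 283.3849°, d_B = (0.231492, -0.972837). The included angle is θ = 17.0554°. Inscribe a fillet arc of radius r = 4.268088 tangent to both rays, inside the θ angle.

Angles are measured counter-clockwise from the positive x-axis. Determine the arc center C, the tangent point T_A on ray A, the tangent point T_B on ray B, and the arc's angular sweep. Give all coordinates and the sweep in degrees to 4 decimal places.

bisector direction at 274.8572° = (0.084673,-0.996409)
center distance |VC| = r/sin(θ/2) = 4.268088/sin(8.5277°) = 28.782513
C = V + |VC|·bis = (2.9721,-7.7421)
T_A = V + ((C−V)·d_A)·d_A = V + 28.4643·d_A = (-1.2872,-7.4689)
T_B = V + ((C−V)·d_B)·d_B = V + 28.4643·d_B = (7.1242,-6.7541)
sweep = 180° − θ = 162.9446°

center=(2.9721,-7.7421) T_A=(-1.2872,-7.4689) T_B=(7.1242,-6.7541) sweep=162.9446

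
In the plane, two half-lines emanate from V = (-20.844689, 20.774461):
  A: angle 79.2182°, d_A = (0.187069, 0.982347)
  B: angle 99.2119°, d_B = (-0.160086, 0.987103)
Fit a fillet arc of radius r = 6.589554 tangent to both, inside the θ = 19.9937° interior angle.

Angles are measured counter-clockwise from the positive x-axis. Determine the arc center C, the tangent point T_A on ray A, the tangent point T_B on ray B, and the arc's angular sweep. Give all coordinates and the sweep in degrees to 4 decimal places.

center=(-20.3247,58.7305) T_A=(-13.8514,57.4978) T_B=(-26.8292,57.6756) sweep=160.0063

bisector direction at 89.2151° = (0.013700,0.999906)
center distance |VC| = r/sin(θ/2) = 6.589554/sin(9.9969°) = 37.959565
C = V + |VC|·bis = (-20.3247,58.7305)
T_A = V + ((C−V)·d_A)·d_A = V + 37.3832·d_A = (-13.8514,57.4978)
T_B = V + ((C−V)·d_B)·d_B = V + 37.3832·d_B = (-26.8292,57.6756)
sweep = 180° − θ = 160.0063°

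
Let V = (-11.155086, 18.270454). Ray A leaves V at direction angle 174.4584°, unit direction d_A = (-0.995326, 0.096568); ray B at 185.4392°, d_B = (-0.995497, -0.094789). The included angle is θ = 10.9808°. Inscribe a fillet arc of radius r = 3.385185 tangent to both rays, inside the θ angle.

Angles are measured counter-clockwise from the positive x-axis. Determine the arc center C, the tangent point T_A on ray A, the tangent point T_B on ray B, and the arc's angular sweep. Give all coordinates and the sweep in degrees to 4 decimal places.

bisector direction at 179.9488° = (-1.000000,0.000894)
center distance |VC| = r/sin(θ/2) = 3.385185/sin(5.4904°) = 35.380659
C = V + |VC|·bis = (-46.5357,18.3021)
T_A = V + ((C−V)·d_A)·d_A = V + 35.2183·d_A = (-46.2088,21.6714)
T_B = V + ((C−V)·d_B)·d_B = V + 35.2183·d_B = (-46.2149,14.9321)
sweep = 180° − θ = 169.0192°

center=(-46.5357,18.3021) T_A=(-46.2088,21.6714) T_B=(-46.2149,14.9321) sweep=169.0192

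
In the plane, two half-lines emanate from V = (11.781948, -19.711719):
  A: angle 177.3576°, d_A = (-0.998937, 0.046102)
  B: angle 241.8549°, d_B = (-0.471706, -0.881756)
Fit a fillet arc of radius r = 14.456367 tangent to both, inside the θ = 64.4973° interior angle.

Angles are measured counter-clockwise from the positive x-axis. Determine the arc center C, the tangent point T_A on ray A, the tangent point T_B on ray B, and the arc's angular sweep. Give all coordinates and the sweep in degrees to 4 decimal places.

center=(-11.7733,-33.0964) T_A=(-11.1068,-18.6554) T_B=(0.9737,-39.9155) sweep=115.5027

bisector direction at 209.6062° = (-0.869441,-0.494037)
center distance |VC| = r/sin(θ/2) = 14.456367/sin(32.2486°) = 27.092417
C = V + |VC|·bis = (-11.7733,-33.0964)
T_A = V + ((C−V)·d_A)·d_A = V + 22.9132·d_A = (-11.1068,-18.6554)
T_B = V + ((C−V)·d_B)·d_B = V + 22.9132·d_B = (0.9737,-39.9155)
sweep = 180° − θ = 115.5027°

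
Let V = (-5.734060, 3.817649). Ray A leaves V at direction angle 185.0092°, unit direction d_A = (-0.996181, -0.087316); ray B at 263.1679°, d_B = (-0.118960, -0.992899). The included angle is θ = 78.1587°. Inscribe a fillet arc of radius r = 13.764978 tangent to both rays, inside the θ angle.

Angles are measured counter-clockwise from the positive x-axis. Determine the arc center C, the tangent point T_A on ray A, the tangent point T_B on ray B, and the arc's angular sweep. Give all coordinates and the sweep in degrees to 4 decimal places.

bisector direction at 224.0885° = (-0.718265,-0.695769)
center distance |VC| = r/sin(θ/2) = 13.764978/sin(39.0793°) = 21.835444
C = V + |VC|·bis = (-21.4177,-11.3748)
T_A = V + ((C−V)·d_A)·d_A = V + 16.9503·d_A = (-22.6196,2.3376)
T_B = V + ((C−V)·d_B)·d_B = V + 16.9503·d_B = (-7.7505,-13.0123)
sweep = 180° − θ = 101.8413°

center=(-21.4177,-11.3748) T_A=(-22.6196,2.3376) T_B=(-7.7505,-13.0123) sweep=101.8413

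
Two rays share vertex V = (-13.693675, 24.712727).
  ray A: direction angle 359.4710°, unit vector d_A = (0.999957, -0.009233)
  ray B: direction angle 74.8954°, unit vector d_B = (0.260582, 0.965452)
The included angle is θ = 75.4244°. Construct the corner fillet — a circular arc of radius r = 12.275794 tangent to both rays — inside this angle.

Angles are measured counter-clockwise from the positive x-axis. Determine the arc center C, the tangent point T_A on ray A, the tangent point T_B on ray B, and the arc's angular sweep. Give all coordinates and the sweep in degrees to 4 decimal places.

center=(2.2950,36.8414) T_A=(2.1817,24.5661) T_B=(-9.5567,40.0403) sweep=104.5756

bisector direction at 37.1832° = (0.796707,0.604366)
center distance |VC| = r/sin(θ/2) = 12.275794/sin(37.7122°) = 20.068472
C = V + |VC|·bis = (2.2950,36.8414)
T_A = V + ((C−V)·d_A)·d_A = V + 15.8760·d_A = (2.1817,24.5661)
T_B = V + ((C−V)·d_B)·d_B = V + 15.8760·d_B = (-9.5567,40.0403)
sweep = 180° − θ = 104.5756°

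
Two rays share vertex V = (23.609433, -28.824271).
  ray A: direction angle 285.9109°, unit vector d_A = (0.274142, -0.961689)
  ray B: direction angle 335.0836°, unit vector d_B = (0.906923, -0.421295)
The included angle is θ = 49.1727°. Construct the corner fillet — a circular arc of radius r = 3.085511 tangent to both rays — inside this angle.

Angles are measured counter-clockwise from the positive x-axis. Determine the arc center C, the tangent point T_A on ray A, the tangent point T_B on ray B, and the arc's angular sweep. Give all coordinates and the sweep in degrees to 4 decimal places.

center=(28.4254,-34.4636) T_A=(25.4581,-35.3095) T_B=(29.7253,-31.6653) sweep=130.8273

bisector direction at 310.4973° = (0.649412,-0.760437)
center distance |VC| = r/sin(θ/2) = 3.085511/sin(24.5863°) = 7.415950
C = V + |VC|·bis = (28.4254,-34.4636)
T_A = V + ((C−V)·d_A)·d_A = V + 6.7436·d_A = (25.4581,-35.3095)
T_B = V + ((C−V)·d_B)·d_B = V + 6.7436·d_B = (29.7253,-31.6653)
sweep = 180° − θ = 130.8273°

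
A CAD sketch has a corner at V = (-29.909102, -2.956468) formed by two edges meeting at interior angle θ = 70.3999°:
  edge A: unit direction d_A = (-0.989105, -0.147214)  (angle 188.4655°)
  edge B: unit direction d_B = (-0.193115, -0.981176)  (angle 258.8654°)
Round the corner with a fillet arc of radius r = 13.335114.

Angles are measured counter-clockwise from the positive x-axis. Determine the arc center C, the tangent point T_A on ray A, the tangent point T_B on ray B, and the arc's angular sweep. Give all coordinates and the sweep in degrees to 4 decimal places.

center=(-46.6438,-18.9292) T_A=(-48.6069,-5.7394) T_B=(-33.5597,-21.5044) sweep=109.6001

bisector direction at 223.6654° = (-0.723384,-0.690446)
center distance |VC| = r/sin(θ/2) = 13.335114/sin(35.2000°) = 23.133905
C = V + |VC|·bis = (-46.6438,-18.9292)
T_A = V + ((C−V)·d_A)·d_A = V + 18.9038·d_A = (-48.6069,-5.7394)
T_B = V + ((C−V)·d_B)·d_B = V + 18.9038·d_B = (-33.5597,-21.5044)
sweep = 180° − θ = 109.6001°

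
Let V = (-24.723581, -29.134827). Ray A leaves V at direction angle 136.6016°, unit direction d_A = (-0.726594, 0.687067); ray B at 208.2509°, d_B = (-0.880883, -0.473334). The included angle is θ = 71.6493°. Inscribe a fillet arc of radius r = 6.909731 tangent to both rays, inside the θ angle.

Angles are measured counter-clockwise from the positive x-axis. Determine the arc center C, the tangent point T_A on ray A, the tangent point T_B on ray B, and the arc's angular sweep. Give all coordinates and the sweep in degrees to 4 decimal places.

center=(-36.4259,-27.5789) T_A=(-31.6785,-22.5583) T_B=(-33.1553,-33.6655) sweep=108.3507

bisector direction at 172.4262° = (-0.991276,0.131802)
center distance |VC| = r/sin(θ/2) = 6.909731/sin(35.8246°) = 11.805320
C = V + |VC|·bis = (-36.4259,-27.5789)
T_A = V + ((C−V)·d_A)·d_A = V + 9.5719·d_A = (-31.6785,-22.5583)
T_B = V + ((C−V)·d_B)·d_B = V + 9.5719·d_B = (-33.1553,-33.6655)
sweep = 180° − θ = 108.3507°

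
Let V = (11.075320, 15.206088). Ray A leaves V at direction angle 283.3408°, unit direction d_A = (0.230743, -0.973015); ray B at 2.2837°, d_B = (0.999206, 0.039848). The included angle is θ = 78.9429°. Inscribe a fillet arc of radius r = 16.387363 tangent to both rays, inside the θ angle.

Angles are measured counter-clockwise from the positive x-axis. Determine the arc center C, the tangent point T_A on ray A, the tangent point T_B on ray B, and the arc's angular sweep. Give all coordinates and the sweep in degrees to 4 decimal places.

center=(31.6122,-0.3753) T_A=(15.6670,-4.1566) T_B=(30.9592,15.9990) sweep=101.0571

bisector direction at 322.8123° = (0.796659,-0.604429)
center distance |VC| = r/sin(θ/2) = 16.387363/sin(39.4714°) = 25.778711
C = V + |VC|·bis = (31.6122,-0.3753)
T_A = V + ((C−V)·d_A)·d_A = V + 19.8997·d_A = (15.6670,-4.1566)
T_B = V + ((C−V)·d_B)·d_B = V + 19.8997·d_B = (30.9592,15.9990)
sweep = 180° − θ = 101.0571°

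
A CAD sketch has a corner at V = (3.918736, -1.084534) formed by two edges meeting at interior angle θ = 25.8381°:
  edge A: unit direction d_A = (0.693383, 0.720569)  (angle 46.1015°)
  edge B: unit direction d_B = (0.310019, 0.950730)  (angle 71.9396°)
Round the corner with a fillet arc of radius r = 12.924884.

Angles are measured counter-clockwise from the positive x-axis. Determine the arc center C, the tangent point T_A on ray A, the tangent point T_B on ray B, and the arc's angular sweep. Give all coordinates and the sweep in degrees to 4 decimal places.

center=(33.6754,48.4792) T_A=(42.9887,39.5173) T_B=(21.3874,52.4862) sweep=154.1619

bisector direction at 59.0206° = (0.514731,0.857352)
center distance |VC| = r/sin(θ/2) = 12.924884/sin(12.9191°) = 57.810267
C = V + |VC|·bis = (33.6754,48.4792)
T_A = V + ((C−V)·d_A)·d_A = V + 56.3469·d_A = (42.9887,39.5173)
T_B = V + ((C−V)·d_B)·d_B = V + 56.3469·d_B = (21.3874,52.4862)
sweep = 180° − θ = 154.1619°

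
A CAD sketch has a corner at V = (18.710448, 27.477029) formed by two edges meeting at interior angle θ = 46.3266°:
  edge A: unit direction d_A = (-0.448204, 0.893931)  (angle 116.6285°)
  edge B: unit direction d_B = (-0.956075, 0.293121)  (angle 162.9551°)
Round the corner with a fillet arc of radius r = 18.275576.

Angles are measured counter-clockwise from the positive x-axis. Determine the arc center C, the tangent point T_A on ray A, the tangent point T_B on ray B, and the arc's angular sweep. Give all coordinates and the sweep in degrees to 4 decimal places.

bisector direction at 139.7918° = (-0.763704,0.645567)
center distance |VC| = r/sin(θ/2) = 18.275576/sin(23.1633°) = 46.460995
C = V + |VC|·bis = (-16.7720,57.4707)
T_A = V + ((C−V)·d_A)·d_A = V + 42.7157·d_A = (-0.4349,65.6619)
T_B = V + ((C−V)·d_B)·d_B = V + 42.7157·d_B = (-22.1289,39.9979)
sweep = 180° − θ = 133.6734°

center=(-16.7720,57.4707) T_A=(-0.4349,65.6619) T_B=(-22.1289,39.9979) sweep=133.6734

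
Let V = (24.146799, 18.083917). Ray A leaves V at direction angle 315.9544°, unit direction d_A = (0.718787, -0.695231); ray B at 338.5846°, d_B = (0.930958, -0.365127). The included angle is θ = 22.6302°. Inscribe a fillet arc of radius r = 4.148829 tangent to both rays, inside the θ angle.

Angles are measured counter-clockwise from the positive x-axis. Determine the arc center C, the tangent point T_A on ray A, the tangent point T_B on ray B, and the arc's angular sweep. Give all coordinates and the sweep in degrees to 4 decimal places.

bisector direction at 327.2695° = (0.841223,-0.540688)
center distance |VC| = r/sin(θ/2) = 4.148829/sin(11.3151°) = 21.145425
C = V + |VC|·bis = (41.9348,6.6508)
T_A = V + ((C−V)·d_A)·d_A = V + 20.7344·d_A = (39.0504,3.6687)
T_B = V + ((C−V)·d_B)·d_B = V + 20.7344·d_B = (43.4497,10.5132)
sweep = 180° − θ = 157.3698°

center=(41.9348,6.6508) T_A=(39.0504,3.6687) T_B=(43.4497,10.5132) sweep=157.3698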